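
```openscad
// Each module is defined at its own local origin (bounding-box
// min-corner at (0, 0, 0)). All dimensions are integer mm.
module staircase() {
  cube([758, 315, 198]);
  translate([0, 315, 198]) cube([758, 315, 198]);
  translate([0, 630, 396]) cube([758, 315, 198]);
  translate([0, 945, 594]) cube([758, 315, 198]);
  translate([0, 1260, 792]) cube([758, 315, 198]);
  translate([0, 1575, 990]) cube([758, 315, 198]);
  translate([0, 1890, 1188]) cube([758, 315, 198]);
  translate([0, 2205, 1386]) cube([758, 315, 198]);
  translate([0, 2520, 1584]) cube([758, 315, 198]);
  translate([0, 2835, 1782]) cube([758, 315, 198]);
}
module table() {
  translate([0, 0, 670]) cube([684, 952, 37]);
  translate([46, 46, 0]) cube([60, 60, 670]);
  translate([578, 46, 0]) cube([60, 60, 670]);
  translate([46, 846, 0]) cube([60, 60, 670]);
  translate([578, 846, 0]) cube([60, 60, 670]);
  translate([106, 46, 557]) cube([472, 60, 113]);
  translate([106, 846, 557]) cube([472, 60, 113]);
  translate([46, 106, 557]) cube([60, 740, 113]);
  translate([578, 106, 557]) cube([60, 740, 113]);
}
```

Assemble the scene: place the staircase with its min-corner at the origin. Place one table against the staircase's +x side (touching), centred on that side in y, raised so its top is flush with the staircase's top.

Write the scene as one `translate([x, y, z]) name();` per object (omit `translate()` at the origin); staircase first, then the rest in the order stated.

staircase();
translate([758, 1099, 1273]) table();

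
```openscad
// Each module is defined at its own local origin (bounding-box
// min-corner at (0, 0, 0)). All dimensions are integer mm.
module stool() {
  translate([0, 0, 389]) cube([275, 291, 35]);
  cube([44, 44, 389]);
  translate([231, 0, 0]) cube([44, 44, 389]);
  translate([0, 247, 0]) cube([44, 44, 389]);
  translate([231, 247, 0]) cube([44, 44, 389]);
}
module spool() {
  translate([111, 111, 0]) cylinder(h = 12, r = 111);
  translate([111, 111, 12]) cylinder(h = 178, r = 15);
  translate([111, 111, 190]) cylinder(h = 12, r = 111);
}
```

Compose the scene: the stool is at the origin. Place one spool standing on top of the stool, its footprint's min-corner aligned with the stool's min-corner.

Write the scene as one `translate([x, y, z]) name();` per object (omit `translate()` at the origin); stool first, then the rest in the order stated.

stool();
translate([0, 0, 424]) spool();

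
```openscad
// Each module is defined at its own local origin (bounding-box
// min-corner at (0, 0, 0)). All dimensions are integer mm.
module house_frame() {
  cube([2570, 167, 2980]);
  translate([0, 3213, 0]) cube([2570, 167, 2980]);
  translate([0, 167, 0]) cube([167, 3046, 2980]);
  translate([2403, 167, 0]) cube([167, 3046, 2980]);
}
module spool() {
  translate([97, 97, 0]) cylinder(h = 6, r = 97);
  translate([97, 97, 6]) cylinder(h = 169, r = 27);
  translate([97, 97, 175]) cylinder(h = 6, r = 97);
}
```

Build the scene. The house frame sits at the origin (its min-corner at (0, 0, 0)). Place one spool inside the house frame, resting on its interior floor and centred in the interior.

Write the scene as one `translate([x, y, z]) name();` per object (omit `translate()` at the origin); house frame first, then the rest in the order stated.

house_frame();
translate([1188, 1593, 0]) spool();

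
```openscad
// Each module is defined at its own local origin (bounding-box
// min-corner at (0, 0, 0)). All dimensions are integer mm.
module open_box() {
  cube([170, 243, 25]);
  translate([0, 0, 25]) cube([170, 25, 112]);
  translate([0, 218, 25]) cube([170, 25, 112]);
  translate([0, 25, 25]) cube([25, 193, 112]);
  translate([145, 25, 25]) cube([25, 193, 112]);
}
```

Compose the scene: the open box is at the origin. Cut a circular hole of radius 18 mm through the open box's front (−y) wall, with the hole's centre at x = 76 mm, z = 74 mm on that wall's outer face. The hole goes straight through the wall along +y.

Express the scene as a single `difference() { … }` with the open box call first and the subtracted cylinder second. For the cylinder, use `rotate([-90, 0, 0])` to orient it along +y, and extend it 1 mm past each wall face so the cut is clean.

difference() {
  open_box();
  translate([76, -1, 74]) rotate([-90, 0, 0]) cylinder(h = 27, r = 18);
}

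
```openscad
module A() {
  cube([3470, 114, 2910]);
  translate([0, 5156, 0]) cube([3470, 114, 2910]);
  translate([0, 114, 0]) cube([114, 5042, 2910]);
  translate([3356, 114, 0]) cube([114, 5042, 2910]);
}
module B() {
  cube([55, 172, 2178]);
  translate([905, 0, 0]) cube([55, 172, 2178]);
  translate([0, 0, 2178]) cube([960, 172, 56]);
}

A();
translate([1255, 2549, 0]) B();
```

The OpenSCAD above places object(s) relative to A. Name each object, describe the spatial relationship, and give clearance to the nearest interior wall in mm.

Clearances: x = 1141, y = 2435; minimum 1141 mm.

A is a house frame. B is a door frame. The door frame sits inside the house frame, centred. The clearance to the nearest interior wall is 1141 mm.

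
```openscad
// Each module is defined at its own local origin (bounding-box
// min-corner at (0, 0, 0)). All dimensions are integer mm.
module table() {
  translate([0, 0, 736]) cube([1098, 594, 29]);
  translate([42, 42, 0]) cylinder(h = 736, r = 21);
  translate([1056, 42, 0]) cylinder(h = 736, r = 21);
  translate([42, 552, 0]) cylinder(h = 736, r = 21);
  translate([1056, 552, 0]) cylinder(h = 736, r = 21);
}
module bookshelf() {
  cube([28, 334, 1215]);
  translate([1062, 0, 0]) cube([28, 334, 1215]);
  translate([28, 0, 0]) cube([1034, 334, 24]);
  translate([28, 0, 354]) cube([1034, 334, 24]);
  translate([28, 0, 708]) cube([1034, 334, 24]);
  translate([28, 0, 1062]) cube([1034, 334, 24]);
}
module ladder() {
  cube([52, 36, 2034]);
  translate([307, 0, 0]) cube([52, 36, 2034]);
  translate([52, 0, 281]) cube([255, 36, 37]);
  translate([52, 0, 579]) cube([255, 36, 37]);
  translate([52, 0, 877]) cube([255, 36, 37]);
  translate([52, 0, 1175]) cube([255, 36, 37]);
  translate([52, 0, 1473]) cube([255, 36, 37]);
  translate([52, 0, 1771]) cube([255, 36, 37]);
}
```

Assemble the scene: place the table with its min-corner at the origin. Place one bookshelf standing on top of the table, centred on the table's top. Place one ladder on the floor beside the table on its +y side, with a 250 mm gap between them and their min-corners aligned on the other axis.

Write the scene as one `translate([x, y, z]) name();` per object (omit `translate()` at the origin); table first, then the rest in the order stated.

table();
translate([4, 130, 765]) bookshelf();
translate([0, 844, 0]) ladder();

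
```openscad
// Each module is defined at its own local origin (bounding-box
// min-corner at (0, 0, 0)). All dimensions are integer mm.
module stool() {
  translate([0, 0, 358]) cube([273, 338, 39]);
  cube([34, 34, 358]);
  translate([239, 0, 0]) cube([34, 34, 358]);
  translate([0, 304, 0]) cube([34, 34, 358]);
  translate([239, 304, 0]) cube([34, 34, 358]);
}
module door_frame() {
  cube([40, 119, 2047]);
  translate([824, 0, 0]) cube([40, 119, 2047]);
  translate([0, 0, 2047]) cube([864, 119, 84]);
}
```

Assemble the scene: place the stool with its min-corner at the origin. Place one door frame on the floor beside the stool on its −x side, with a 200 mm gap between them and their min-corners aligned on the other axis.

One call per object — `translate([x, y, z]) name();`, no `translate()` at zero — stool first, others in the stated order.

stool();
translate([-1064, 0, 0]) door_frame();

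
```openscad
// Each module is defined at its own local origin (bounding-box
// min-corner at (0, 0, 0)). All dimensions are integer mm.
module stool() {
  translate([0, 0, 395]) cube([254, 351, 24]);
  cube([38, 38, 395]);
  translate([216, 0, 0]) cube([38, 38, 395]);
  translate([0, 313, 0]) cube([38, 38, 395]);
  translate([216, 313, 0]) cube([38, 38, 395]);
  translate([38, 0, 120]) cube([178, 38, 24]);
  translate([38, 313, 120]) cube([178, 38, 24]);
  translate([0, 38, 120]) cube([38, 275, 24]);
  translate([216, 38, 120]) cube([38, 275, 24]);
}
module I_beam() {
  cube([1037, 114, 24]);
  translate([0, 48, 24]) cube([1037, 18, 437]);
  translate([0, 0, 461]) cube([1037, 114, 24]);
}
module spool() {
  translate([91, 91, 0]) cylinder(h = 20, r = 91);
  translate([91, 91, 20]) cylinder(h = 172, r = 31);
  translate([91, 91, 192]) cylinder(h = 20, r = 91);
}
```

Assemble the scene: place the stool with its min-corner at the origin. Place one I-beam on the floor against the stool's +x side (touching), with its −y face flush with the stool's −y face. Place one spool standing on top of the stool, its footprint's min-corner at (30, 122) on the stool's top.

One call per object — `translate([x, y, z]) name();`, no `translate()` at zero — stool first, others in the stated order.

stool();
translate([254, 0, 0]) I_beam();
translate([30, 122, 419]) spool();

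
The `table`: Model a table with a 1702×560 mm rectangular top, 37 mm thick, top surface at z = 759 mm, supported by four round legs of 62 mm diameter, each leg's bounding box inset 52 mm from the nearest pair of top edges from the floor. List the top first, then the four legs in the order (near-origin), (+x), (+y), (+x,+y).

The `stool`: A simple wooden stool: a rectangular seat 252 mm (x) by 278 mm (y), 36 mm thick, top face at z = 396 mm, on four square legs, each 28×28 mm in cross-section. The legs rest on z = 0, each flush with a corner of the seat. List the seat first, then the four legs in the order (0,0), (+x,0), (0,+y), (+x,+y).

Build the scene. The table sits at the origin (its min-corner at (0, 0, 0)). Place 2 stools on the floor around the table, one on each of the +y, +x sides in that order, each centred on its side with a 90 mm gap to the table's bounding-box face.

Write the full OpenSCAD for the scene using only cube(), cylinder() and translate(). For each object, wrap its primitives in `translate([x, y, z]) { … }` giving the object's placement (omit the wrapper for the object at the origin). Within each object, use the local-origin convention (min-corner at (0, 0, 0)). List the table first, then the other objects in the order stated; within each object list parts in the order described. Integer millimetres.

translate([0, 0, 722]) cube([1702, 560, 37]);
translate([83, 83, 0]) cylinder(h = 722, r = 31);
translate([1619, 83, 0]) cylinder(h = 722, r = 31);
translate([83, 477, 0]) cylinder(h = 722, r = 31);
translate([1619, 477, 0]) cylinder(h = 722, r = 31);
translate([725, 650, 0]) {
  translate([0, 0, 360]) cube([252, 278, 36]);
  cube([28, 28, 360]);
  translate([224, 0, 0]) cube([28, 28, 360]);
  translate([0, 250, 0]) cube([28, 28, 360]);
  translate([224, 250, 0]) cube([28, 28, 360]);
}
translate([1792, 141, 0]) {
  translate([0, 0, 360]) cube([252, 278, 36]);
  cube([28, 28, 360]);
  translate([224, 0, 0]) cube([28, 28, 360]);
  translate([0, 250, 0]) cube([28, 28, 360]);
  translate([224, 250, 0]) cube([28, 28, 360]);
}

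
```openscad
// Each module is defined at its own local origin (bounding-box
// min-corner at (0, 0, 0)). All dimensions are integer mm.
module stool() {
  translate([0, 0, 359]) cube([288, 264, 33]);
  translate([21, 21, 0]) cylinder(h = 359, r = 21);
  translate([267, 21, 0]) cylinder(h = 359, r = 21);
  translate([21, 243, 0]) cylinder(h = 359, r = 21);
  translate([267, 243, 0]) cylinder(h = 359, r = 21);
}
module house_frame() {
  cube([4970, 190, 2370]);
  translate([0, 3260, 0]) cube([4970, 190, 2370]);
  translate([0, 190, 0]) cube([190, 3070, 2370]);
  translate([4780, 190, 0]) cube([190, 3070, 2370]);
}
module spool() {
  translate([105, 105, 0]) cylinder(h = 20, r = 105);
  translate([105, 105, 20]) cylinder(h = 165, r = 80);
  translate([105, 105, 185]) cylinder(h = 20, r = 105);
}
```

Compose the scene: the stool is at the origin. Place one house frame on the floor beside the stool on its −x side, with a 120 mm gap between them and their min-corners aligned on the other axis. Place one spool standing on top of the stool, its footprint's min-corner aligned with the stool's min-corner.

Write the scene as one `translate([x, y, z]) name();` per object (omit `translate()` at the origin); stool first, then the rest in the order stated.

stool();
translate([-5090, 0, 0]) house_frame();
translate([0, 0, 392]) spool();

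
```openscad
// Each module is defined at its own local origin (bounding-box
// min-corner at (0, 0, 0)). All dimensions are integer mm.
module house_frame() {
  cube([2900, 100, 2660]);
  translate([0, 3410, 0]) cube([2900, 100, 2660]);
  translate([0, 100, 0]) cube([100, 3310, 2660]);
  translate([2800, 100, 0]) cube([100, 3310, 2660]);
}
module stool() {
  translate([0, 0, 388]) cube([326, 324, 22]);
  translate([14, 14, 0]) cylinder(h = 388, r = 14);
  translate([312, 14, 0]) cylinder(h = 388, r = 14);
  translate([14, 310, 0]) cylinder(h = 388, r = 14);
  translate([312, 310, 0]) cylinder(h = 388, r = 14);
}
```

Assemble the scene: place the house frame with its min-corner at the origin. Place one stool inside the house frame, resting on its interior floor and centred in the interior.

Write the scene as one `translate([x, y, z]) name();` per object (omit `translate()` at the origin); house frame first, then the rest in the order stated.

house_frame();
translate([1287, 1593, 0]) stool();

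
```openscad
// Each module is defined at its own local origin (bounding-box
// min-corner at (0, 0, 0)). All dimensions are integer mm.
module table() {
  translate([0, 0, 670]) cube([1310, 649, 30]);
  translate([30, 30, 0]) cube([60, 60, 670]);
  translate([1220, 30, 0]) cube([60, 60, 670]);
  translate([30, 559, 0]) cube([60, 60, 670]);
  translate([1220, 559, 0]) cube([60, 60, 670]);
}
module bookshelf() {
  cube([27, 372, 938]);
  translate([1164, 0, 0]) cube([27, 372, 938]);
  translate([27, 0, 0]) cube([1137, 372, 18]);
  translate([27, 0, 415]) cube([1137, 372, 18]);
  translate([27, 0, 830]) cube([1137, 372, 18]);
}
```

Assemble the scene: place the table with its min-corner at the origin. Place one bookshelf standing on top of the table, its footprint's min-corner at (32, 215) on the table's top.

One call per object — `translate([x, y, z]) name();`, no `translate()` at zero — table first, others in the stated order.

table();
translate([32, 215, 700]) bookshelf();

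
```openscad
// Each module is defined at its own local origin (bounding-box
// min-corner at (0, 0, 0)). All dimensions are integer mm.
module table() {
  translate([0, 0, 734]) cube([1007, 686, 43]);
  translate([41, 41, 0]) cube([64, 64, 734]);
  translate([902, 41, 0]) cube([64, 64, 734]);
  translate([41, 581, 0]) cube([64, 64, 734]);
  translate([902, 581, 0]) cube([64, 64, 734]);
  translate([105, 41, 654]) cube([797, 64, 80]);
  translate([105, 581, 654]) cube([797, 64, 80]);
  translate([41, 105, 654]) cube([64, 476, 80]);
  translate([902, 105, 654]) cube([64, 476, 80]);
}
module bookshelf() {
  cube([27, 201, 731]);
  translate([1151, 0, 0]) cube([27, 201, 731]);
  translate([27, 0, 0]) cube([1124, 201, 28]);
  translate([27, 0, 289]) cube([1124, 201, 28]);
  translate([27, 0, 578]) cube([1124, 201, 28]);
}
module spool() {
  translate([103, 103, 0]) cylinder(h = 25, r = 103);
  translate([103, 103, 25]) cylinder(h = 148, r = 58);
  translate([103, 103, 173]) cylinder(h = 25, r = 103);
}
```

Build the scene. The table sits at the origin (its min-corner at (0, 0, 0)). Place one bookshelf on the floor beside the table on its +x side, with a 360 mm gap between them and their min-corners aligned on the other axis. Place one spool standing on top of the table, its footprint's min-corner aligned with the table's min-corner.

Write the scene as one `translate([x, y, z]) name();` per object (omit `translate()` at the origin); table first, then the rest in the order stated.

table();
translate([1367, 0, 0]) bookshelf();
translate([0, 0, 777]) spool();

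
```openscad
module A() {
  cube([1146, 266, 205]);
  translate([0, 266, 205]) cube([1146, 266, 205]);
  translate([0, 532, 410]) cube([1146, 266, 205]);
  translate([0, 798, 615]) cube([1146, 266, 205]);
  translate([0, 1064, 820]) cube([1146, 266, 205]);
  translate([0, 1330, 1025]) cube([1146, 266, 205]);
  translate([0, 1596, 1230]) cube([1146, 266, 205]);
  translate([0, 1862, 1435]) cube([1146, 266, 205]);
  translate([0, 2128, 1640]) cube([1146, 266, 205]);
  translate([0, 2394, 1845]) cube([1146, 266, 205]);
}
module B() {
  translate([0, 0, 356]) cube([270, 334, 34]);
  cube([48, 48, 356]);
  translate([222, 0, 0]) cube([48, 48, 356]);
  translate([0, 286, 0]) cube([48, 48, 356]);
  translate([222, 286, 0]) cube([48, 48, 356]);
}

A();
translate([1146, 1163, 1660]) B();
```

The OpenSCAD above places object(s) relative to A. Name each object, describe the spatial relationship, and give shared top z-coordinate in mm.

Both tops at z = 2050 mm.

A is a staircase. B is a stool. The stool is beside the staircase with their tops flush at z = 2050. The shared top z-coordinate is 2050 mm.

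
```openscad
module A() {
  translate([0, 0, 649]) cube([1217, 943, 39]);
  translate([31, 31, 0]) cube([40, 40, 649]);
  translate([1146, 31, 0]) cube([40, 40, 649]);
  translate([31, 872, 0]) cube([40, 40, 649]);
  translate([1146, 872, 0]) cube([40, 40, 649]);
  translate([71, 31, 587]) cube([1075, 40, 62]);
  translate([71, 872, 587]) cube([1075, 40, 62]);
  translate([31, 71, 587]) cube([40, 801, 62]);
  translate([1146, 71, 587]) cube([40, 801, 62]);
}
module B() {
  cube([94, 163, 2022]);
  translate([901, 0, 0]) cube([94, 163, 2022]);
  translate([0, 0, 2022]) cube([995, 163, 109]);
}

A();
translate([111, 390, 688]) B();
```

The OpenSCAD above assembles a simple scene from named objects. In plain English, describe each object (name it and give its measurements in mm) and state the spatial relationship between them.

A is a table with a 1217×943 mm rectangular top, 39 mm thick, top surface at z = 688 mm, supported by four 40×40 mm square legs, each inset 31 mm from the nearest pair of top edges, running from the floor. Four apron rails, 40 mm thick and 62 mm tall, run between adjacent legs with their top edges flush with the underside of the top and their outer faces flush with the legs' outer faces.

B is a rectangular door frame: two vertical jambs of 94×163 mm section, 2022 mm tall, with a clear opening 807 mm wide between their inner faces. A header 109 mm tall and 163 mm deep lies on top of the jambs and spans the full outside width.

The door frame is on top of the table, centred.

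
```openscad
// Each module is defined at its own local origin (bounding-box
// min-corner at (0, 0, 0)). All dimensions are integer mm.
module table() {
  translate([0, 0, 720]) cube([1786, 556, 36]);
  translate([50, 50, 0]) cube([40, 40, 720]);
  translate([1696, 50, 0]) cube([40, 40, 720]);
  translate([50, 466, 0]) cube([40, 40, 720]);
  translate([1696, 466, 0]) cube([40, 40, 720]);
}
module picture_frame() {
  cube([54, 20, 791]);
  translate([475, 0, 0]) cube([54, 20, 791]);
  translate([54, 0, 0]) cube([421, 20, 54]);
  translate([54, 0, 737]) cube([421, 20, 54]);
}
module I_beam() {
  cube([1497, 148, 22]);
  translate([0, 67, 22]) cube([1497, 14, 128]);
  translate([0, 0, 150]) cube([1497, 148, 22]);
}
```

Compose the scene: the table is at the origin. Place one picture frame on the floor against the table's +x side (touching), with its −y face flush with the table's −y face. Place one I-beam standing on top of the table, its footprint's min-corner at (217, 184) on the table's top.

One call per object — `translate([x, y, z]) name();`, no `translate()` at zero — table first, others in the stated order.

table();
translate([1786, 0, 0]) picture_frame();
translate([217, 184, 756]) I_beam();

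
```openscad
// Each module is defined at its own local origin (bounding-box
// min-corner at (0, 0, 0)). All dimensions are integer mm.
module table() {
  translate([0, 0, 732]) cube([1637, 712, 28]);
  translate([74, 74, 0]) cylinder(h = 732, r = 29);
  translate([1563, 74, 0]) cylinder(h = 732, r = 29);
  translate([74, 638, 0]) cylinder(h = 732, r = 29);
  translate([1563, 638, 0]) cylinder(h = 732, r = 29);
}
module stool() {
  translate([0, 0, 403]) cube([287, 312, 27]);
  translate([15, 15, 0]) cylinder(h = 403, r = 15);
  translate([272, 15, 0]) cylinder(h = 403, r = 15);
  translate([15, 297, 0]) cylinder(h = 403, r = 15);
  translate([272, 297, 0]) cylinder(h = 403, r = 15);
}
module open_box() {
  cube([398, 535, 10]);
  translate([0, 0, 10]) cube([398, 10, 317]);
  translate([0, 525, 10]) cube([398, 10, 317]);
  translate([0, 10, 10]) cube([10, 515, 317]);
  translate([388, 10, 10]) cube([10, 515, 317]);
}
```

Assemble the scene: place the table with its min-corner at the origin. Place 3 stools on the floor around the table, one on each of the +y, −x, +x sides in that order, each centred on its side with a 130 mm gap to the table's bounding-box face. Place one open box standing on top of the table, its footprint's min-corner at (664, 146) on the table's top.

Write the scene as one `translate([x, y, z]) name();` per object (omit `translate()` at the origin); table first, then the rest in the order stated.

table();
translate([675, 842, 0]) stool();
translate([-417, 200, 0]) stool();
translate([1767, 200, 0]) stool();
translate([664, 146, 760]) open_box();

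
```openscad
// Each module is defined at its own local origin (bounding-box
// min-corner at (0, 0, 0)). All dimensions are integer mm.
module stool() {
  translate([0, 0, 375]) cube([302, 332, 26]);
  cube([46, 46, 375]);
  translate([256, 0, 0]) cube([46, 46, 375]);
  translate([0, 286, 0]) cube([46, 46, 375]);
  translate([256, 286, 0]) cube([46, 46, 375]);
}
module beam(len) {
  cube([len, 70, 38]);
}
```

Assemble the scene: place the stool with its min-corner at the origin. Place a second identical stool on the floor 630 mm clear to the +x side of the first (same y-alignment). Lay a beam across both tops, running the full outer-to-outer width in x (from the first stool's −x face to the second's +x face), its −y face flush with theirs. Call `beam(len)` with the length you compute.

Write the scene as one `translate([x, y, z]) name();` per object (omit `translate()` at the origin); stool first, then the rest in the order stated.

stool();
translate([932, 0, 0]) stool();
translate([0, 0, 401]) beam(1234);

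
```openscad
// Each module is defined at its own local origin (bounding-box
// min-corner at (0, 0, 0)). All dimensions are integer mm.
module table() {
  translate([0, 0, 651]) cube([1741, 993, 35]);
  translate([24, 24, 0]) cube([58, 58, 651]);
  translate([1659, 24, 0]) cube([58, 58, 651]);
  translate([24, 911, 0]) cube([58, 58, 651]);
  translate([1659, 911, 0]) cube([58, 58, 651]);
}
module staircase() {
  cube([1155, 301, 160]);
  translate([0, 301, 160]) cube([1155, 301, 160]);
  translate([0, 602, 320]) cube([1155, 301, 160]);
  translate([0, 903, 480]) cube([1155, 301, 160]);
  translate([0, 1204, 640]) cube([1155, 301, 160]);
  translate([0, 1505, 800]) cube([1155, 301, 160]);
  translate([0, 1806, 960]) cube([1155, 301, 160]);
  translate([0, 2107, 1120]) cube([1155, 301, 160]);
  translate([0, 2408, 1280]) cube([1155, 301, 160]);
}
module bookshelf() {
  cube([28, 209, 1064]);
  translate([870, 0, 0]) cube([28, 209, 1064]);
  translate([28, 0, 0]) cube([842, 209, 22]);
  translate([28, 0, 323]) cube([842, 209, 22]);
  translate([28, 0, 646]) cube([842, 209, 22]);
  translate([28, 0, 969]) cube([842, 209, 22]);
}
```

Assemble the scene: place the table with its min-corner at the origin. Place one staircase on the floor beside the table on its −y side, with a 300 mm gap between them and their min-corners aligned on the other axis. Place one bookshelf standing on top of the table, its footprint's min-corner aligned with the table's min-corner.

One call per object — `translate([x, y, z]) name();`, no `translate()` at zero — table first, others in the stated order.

table();
translate([0, -3009, 0]) staircase();
translate([0, 0, 686]) bookshelf();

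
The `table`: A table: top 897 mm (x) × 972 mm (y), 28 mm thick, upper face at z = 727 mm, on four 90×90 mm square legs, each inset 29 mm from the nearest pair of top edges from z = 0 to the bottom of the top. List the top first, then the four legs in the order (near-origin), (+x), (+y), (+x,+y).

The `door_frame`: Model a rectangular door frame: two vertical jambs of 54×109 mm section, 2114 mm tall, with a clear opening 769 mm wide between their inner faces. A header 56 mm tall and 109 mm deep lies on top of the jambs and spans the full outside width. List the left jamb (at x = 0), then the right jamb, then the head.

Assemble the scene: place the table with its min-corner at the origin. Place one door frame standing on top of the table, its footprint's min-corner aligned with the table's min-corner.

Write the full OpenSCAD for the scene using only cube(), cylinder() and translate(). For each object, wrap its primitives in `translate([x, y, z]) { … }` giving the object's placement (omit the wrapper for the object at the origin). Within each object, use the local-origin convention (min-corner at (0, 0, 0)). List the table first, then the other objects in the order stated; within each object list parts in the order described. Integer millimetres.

translate([0, 0, 699]) cube([897, 972, 28]);
translate([29, 29, 0]) cube([90, 90, 699]);
translate([778, 29, 0]) cube([90, 90, 699]);
translate([29, 853, 0]) cube([90, 90, 699]);
translate([778, 853, 0]) cube([90, 90, 699]);
translate([0, 0, 727]) {
  cube([54, 109, 2114]);
  translate([823, 0, 0]) cube([54, 109, 2114]);
  translate([0, 0, 2114]) cube([877, 109, 56]);
}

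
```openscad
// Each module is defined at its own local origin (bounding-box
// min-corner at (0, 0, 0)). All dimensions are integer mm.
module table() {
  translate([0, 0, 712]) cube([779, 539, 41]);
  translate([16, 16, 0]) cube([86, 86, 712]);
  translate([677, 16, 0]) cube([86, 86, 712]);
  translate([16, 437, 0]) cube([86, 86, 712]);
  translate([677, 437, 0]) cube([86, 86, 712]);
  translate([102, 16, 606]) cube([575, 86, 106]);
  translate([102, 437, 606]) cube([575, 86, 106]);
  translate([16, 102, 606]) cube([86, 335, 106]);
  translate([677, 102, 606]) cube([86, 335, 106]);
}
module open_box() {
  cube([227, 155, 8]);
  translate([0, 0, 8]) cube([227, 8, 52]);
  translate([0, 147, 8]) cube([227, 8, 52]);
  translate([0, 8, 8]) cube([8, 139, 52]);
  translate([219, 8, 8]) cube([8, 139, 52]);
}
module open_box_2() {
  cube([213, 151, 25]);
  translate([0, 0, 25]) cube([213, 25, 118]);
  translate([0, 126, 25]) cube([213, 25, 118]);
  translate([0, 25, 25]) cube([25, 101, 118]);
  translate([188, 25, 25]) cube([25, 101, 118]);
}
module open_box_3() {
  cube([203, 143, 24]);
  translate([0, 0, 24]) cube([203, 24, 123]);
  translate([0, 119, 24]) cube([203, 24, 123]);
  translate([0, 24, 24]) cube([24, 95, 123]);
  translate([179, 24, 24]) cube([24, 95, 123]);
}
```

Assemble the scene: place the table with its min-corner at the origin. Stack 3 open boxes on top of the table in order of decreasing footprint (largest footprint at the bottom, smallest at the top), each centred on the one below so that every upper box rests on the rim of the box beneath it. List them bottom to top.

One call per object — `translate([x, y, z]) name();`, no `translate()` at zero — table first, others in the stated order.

table();
translate([276, 192, 753]) open_box();
translate([283, 194, 813]) open_box_2();
translate([288, 198, 956]) open_box_3();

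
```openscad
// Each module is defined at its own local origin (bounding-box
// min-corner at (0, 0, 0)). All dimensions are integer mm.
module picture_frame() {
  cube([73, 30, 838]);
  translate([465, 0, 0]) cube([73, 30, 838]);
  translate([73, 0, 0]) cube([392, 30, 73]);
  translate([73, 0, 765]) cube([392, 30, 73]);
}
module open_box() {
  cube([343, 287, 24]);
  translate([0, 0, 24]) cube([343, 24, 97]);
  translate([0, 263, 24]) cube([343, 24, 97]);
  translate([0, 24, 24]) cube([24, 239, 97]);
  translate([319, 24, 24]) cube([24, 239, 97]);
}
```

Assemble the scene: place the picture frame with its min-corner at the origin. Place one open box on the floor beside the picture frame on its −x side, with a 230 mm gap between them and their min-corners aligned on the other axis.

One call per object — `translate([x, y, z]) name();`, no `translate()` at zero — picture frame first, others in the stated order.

picture_frame();
translate([-573, 0, 0]) open_box();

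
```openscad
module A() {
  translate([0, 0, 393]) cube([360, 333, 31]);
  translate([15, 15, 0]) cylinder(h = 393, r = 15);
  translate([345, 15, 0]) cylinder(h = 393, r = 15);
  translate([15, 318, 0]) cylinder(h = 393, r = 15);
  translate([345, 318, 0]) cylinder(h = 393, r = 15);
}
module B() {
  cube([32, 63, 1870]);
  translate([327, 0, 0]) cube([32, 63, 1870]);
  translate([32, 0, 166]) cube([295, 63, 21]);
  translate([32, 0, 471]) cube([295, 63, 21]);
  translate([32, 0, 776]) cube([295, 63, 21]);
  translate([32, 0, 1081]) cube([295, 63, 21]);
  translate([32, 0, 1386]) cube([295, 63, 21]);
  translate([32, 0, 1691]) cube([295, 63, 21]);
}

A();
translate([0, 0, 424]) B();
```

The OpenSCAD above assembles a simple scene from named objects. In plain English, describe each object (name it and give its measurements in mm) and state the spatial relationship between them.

A is a simple wooden stool: a rectangular seat 360 mm (x) by 333 mm (y), 31 mm thick, top face at z = 424 mm, on four round legs, each 30 mm in diameter. The legs rest on z = 0, each leg's axis is inset half a diameter from the nearest pair of seat edges (so the leg's bounding box is flush with the corner).

B is a wooden ladder with two side rails of 32×63 mm section and 1870 mm height, set 359 mm apart overall. Between them run 6 rectangular rungs (63 mm deep, 21 mm thick), front faces flush with the rails' −y face. The bottom of the first rung is 166 mm above the floor and each subsequent rung is 305 mm higher than the one below.

The ladder is on top of the stool.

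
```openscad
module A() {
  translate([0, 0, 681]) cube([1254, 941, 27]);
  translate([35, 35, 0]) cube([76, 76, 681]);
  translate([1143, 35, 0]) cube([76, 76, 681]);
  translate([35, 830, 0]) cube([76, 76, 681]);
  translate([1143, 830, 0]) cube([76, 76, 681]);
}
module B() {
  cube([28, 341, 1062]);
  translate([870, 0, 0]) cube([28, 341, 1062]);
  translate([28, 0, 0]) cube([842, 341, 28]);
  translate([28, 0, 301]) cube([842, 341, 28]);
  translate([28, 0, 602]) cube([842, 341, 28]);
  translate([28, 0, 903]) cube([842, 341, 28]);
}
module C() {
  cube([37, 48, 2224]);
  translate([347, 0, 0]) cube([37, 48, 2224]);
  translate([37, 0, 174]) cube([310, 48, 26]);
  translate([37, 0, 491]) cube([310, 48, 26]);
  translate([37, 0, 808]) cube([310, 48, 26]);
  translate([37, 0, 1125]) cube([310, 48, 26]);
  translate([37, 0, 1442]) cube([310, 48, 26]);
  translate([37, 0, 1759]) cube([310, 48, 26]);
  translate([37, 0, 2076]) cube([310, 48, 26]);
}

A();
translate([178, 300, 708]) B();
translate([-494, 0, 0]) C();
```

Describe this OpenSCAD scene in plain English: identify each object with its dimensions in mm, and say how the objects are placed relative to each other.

A is a table: top 1254 mm (x) × 941 mm (y), 27 mm thick, upper face at z = 708 mm, on four 76×76 mm square legs, each inset 35 mm from the nearest pair of top edges, running from z = 0 to the bottom of the top.

B is a bookshelf 898 mm wide overall, 341 mm deep and 1062 mm tall. The two sides are 28 mm thick vertical panels. 4 horizontal shelves of 28 mm thickness span between the inner faces of the sides; the lowest shelf sits on the floor and shelves are stacked with a clear vertical gap of 273 mm between each pair.

C is a wooden ladder with two side rails of 37×48 mm section and 2224 mm height, set 384 mm apart overall. Between them run 7 rectangular rungs (48 mm deep, 26 mm thick), front faces flush with the rails' −y face. The bottom of the first rung is 174 mm above the floor and each subsequent rung is 317 mm higher than the one below.

The bookshelf is on top of the table, centred. The ladder is on the floor beside the table on its −x side.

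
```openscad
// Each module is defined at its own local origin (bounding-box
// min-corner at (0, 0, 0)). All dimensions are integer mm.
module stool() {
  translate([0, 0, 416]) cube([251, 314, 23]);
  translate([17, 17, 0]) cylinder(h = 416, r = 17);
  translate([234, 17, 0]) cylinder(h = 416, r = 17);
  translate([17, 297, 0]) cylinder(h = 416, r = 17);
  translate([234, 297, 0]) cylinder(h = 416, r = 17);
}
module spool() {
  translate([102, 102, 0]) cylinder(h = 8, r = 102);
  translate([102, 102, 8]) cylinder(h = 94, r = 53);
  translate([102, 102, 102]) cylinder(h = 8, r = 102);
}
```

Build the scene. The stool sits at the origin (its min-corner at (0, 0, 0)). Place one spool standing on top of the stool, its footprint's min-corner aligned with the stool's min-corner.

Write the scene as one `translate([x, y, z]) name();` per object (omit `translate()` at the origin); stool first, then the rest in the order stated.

stool();
translate([0, 0, 439]) spool();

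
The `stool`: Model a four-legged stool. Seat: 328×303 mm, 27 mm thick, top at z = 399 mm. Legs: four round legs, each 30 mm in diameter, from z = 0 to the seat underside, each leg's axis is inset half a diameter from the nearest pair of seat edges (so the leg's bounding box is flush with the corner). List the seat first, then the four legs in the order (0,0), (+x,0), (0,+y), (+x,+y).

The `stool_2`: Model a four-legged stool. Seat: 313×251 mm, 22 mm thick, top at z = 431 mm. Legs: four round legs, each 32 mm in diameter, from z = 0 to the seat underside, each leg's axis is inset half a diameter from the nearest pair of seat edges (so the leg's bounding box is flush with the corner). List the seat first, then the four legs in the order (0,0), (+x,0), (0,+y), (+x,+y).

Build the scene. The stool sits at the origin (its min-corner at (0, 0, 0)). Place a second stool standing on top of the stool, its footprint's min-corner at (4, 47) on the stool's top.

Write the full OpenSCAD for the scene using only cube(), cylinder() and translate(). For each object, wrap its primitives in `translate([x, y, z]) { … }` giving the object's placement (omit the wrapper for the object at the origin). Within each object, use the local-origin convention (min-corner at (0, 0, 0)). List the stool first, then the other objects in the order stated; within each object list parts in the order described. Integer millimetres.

translate([0, 0, 372]) cube([328, 303, 27]);
translate([15, 15, 0]) cylinder(h = 372, r = 15);
translate([313, 15, 0]) cylinder(h = 372, r = 15);
translate([15, 288, 0]) cylinder(h = 372, r = 15);
translate([313, 288, 0]) cylinder(h = 372, r = 15);
translate([4, 47, 399]) {
  translate([0, 0, 409]) cube([313, 251, 22]);
  translate([16, 16, 0]) cylinder(h = 409, r = 16);
  translate([297, 16, 0]) cylinder(h = 409, r = 16);
  translate([16, 235, 0]) cylinder(h = 409, r = 16);
  translate([297, 235, 0]) cylinder(h = 409, r = 16);
}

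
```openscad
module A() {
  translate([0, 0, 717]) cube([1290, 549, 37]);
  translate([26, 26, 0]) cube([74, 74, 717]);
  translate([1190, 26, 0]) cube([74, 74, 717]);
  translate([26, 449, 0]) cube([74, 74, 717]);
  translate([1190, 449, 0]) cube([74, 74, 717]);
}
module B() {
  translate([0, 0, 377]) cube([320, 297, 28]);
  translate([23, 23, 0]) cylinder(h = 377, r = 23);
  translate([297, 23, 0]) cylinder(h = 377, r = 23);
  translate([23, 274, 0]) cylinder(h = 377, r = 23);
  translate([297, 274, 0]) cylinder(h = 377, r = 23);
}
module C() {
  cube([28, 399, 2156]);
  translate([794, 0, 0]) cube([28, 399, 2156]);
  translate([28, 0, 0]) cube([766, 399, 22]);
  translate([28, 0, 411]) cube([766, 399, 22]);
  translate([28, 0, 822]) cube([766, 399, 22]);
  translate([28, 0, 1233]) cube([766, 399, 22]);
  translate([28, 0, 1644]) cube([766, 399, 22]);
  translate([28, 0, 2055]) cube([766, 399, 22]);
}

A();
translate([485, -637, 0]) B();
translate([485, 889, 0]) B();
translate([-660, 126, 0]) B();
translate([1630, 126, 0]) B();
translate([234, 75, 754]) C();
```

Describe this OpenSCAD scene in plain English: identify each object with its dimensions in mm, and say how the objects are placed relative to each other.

A is a rectangular dining table. The top is 1290×549×37 mm with its upper surface at z = 754 mm. It stands on four 74×74 mm square legs, each inset 26 mm from the nearest pair of top edges, running from the floor to the underside of the top.

B is a simple wooden stool: a rectangular seat 320 mm (x) by 297 mm (y), 28 mm thick, top face at z = 405 mm, on four round legs, each 46 mm in diameter. The legs rest on z = 0, each leg's axis is inset half a diameter from the nearest pair of seat edges (so the leg's bounding box is flush with the corner).

C is an open bookshelf. Two side panels, each 28 mm thick, 399 mm deep and 2156 mm tall, stand 822 mm apart (outside-to-outside). Between them sit 6 shelves, each 22 mm thick and 399 mm deep, spanning the full gap between the sides. The bottom shelf rests on the floor (its underside at z = 0) and the clear gap between one shelf's top and the next shelf's underside is 389 mm.

Four stools sit around the table at the −y, +y, −x, +x sides. The bookshelf is on top of the table, centred.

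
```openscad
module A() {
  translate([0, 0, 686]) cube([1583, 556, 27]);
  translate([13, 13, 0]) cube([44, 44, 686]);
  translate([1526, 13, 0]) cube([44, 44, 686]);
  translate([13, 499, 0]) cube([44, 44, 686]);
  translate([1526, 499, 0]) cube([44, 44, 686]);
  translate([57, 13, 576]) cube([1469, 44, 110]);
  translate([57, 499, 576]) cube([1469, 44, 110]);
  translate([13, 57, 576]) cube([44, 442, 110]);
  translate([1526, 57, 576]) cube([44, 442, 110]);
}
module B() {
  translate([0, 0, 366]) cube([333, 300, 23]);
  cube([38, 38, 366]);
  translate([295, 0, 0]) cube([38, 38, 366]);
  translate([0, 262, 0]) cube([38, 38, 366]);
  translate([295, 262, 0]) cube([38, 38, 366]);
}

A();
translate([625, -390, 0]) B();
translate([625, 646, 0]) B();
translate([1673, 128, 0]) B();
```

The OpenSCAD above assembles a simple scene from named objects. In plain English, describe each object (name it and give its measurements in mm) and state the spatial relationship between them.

A is a table: top 1583 mm (x) × 556 mm (y), 27 mm thick, upper face at z = 713 mm, on four 44×44 mm square legs, each inset 13 mm from the nearest pair of top edges, running from z = 0 to the bottom of the top. Four apron rails, 44 mm thick and 110 mm tall, run between adjacent legs with their top edges flush with the underside of the top and their outer faces flush with the legs' outer faces.

B is a simple wooden stool: a rectangular seat 333 mm (x) by 300 mm (y), 23 mm thick, top face at z = 389 mm, on four square legs, each 38×38 mm in cross-section. The legs rest on z = 0, each flush with a corner of the seat.

Three stools sit around the table at the −y, +y, +x sides.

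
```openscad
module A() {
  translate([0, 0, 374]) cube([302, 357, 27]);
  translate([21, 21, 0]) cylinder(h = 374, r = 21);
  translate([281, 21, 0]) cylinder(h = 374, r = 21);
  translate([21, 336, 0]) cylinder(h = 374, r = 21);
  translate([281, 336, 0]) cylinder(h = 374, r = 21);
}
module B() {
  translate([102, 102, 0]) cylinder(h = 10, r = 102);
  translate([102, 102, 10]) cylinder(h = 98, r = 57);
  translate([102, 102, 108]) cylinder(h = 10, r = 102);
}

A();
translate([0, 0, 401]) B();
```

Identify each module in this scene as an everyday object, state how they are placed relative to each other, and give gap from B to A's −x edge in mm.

A is a stool. B is a spool. The spool is on top of the stool. The gap from the spool to the stool's −x edge is 0 mm.

The spool's min-x is at 0; the stool's min-x is 0; gap = 0 mm.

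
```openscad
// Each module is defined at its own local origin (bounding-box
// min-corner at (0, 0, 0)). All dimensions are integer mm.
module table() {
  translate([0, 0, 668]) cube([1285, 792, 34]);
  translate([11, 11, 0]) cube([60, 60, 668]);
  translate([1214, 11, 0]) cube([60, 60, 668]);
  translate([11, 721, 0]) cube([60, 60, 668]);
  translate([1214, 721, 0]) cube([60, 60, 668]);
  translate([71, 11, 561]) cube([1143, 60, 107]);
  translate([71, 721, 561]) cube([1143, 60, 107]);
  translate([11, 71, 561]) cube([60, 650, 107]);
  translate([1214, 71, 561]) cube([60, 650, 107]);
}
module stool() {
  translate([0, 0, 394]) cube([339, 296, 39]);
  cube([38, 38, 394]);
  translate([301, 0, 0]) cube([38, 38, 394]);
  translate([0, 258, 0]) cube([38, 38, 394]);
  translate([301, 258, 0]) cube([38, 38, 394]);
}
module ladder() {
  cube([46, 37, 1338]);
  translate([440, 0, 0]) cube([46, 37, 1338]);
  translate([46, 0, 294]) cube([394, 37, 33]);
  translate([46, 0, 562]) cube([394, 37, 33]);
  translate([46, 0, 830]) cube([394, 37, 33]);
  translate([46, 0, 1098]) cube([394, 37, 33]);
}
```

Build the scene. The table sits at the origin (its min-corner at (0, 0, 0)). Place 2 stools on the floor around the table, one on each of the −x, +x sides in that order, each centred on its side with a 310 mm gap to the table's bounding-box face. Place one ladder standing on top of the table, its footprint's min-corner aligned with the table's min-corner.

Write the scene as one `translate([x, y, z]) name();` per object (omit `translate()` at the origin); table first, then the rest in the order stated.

table();
translate([-649, 248, 0]) stool();
translate([1595, 248, 0]) stool();
translate([0, 0, 702]) ladder();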